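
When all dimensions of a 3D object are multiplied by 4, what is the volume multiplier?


Linear scale factor k = 4
Rule: under a linear scaling by k, volumes scale by k^3.
k^3 = 4 * 4 * 4
k^3 = 16 * 4
k^3 = 64
Volume scales by a factor of 64.
64 (dimensionless)


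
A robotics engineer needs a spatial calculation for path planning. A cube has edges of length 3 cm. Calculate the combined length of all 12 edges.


Shape: cube
Side s = 3 cm
A cube has 12 edges, all equal.
Formula: total edge length = 12 * s
Total = 12 * 3
Total = 36
36 cm


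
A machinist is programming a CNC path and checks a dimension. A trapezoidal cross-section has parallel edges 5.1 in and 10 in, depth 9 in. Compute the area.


Shape: trapezoid
Parallel sides a = 5.1 in, b = 10 in; Height h = 9 in
Formula: A = (a + b) * h / 2
a + b = 5.1 + 10 = 15.1
A = 15.1 * 9 / 2
A = 135.9 / 2
A = 67.95
67.95 in^2


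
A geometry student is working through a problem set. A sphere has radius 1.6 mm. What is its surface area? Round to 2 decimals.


Shape: sphere
Radius r = 1.6 mm
Formula: SA = 4 * pi * r^2
r^2 = 2.56
SA = 4 * pi * 2.56
SA = 10.24 * pi
SA = 32.17
32.17 mm^2


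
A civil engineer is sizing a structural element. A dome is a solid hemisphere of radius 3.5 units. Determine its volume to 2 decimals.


Shape: hemisphere (half of a sphere)
Radius r = 3.5 units
Formula: V = (1/2) * (4/3) * pi * r^3 = (2/3) * pi * r^3
r^3 = 42.875
(2/3) * 42.875 = 28.583333
V = 28.583333 * pi
V = 89.8
89.8 units^3


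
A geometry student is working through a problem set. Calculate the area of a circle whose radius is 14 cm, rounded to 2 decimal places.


Shape: circle
Radius r = 14 cm
Formula: A = pi * r^2
r^2 = 14^2 = 196
A = pi * 196
A = 615.75
615.75 cm^2


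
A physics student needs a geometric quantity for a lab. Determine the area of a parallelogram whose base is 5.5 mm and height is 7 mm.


Shape: parallelogram
Base b = 5.5 mm, Height h = 7 mm
Formula: A = b * h
A = 5.5 * 7
A = 38.5
38.5 mm^2


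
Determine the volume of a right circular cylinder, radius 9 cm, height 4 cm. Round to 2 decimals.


Shape: cylinder
Radius r = 9 cm, Height h = 4 cm
Formula: V = pi * r^2 * h
r^2 = 81
V = pi * 81 * 4
V = 324 * pi
V = 1017.88
1017.88 cm^3


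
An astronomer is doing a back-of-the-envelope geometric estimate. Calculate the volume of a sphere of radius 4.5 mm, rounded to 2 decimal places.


Shape: sphere
Radius r = 4.5 mm
Formula: V = (4/3) * pi * r^3
r^3 = 91.125
(4/3) * 91.125 = 121.5
V = 121.5 * pi
V = 381.7
381.7 mm^3


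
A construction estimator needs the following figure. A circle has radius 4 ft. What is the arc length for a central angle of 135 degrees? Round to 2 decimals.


Shape: circular arc
Radius r = 4 ft, Angle = 135 degrees
Formula: L = (angle/360) * 2 * pi * r
2 * pi * r = 8 * pi
L = (135/360) * 8 * pi
L = 3 * pi
L = 9.42
9.42 ft


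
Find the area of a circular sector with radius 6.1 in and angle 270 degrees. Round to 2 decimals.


Shape: circular sector
Radius r = 6.1 in, Angle = 270 degrees
Formula: A = (angle/360) * pi * r^2
r^2 = 37.21
Fraction of circle = 270/360
A = (270/360) * pi * 37.21
A = 27.9075 * pi
A = 87.67
87.67 in^2


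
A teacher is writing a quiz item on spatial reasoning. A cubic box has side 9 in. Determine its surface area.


Shape: cube
Side s = 9 in
A cube has 6 square faces.
Formula: SA = 6 * s^2
s^2 = 81
SA = 6 * 81
SA = 486
486 in^2


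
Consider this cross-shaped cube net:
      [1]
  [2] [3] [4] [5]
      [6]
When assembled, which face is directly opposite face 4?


Net: cross layout. Take square 3 as the base (bottom).
Fold the four squares in the horizontal row up around 3: 2 -> left, 4 -> right, 5 wraps to the top.
Fold 1 and 6 up from 3: 1 -> back, 6 -> front.
Opposite pairs are therefore: (1, 6), (2, 4), (3, 5).
Face 4 is opposite face 2.
face 2


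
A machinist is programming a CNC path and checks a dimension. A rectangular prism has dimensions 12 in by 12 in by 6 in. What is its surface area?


Shape: rectangular prism
l = 12 in, w = 12 in, h = 6 in
Formula: SA = 2(lw + lh + wh)
lw = 144, lh = 72, wh = 72
lw + lh + wh = 288
SA = 2 * 288
SA = 576
576 in^2


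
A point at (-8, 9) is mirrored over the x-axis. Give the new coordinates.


Transformation: reflection
Original point: (-8, 9)
Rule for reflection over the x-axis: (x, y) -> (x, -y)
Apply: (-8, 9) -> (-8, -9)
(-8, -9)


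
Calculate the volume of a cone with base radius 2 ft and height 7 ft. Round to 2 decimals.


Shape: cone
Radius r = 2 ft, Height h = 7 ft
Formula: V = (1/3) * pi * r^2 * h
r^2 = 4
pi * r^2 * h = pi * 4 * 7 = 28 * pi
V = 28 * pi / 3
V = 29.32
29.32 ft^3


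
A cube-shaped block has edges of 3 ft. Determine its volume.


Shape: cube
Side s = 3 ft
Formula: V = s^3
V = 3 * 3 * 3
V = 9 * 3
V = 27
27 ft^3


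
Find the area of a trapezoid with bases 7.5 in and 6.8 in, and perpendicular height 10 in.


Shape: trapezoid
Parallel sides a = 7.5 in, b = 6.8 in; Height h = 10 in
Formula: A = (a + b) * h / 2
a + b = 7.5 + 6.8 = 14.3
A = 14.3 * 10 / 2
A = 143 / 2
A = 71.5
71.5 in^2


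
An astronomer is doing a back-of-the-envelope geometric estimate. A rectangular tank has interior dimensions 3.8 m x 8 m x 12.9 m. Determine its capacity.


Shape: rectangular prism
l = 3.8 m, w = 8 m, h = 12.9 m
Formula: V = l * w * h
V = 3.8 * 8 * 12.9
V = 30.4 * 12.9
V = 392.16
392.16 m^3


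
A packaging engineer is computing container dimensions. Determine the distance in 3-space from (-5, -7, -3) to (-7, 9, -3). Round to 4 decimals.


3D distance between two points
P1 = (-5, -7, -3), P2 = (-7, 9, -3)
Formula: d = sqrt((x2-x1)^2 + (y2-y1)^2 + (z2-z1)^2)
dx = -7 - -5 = -2
dy = 9 - -7 = 16
dz = -3 - -3 = 0
dx^2 + dy^2 + dz^2 = 4 + 256 + 0 = 260
d = sqrt(260)
d = 16.1245
16.1245 units


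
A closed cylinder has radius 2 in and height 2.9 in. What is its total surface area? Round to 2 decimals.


Shape: closed cylinder
Radius r = 2 in, Height h = 2.9 in
Formula: SA = 2*pi*r^2 + 2*pi*r*h = 2*pi*r*(r + h)
r + h = 4.9
2 * r * (r + h) = 2 * 2 * 4.9 = 19.6
SA = 19.6 * pi
SA = 61.58
61.58 in^2


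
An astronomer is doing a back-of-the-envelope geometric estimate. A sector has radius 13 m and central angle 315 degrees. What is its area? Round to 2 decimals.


Shape: circular sector
Radius r = 13 m, Angle = 315 degrees
Formula: A = (angle/360) * pi * r^2
r^2 = 169
Fraction of circle = 315/360
A = (315/360) * pi * 169
A = 147.875 * pi
A = 464.56
464.56 m^2


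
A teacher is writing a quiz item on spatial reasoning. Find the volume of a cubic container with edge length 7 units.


Shape: cube
Side s = 7 units
Formula: V = s^3
V = 7 * 7 * 7
V = 49 * 7
V = 343
343 units^3


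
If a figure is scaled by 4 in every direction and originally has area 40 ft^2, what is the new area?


Linear scale factor k = 4
Original area = 40 ft^2
Rule: under a linear scaling by k, areas scale by k^2.
k^2 = 4^2 = 16
New area = 40 * 16
New area = 640
640 ft^2


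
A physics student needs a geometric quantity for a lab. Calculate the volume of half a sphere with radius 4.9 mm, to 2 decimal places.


Shape: hemisphere (half of a sphere)
Radius r = 4.9 mm
Formula: V = (1/2) * (4/3) * pi * r^3 = (2/3) * pi * r^3
r^3 = 117.649
(2/3) * 117.649 = 78.432667
V = 78.432667 * pi
V = 246.4
246.4 mm^3


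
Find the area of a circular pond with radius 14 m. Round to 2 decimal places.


Shape: circle
Radius r = 14 m
Formula: A = pi * r^2
r^2 = 14^2 = 196
A = pi * 196
A = 615.75
615.75 m^2


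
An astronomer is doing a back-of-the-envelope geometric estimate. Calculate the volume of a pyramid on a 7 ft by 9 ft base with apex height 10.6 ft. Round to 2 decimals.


Shape: rectangular pyramid
Base: 7 ft x 9 ft, Height h = 10.6 ft
Formula: V = (1/3) * base_area * h
base_area = 7 * 9 = 63
base_area * h = 63 * 10.6 = 667.8
V = 667.8 / 3
V = 222.6
222.6 ft^3


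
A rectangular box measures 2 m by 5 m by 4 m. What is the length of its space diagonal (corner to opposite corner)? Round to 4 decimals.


Shape: rectangular box (space diagonal)
l = 2 m, w = 5 m, h = 4 m
Visualize: the diagonal of the base, then a right triangle with that diagonal and the height.
Formula: d = sqrt(l^2 + w^2 + h^2)
l^2 + w^2 + h^2 = 4 + 25 + 16 = 45
d = sqrt(45)
d = 6.7082
6.7082 m


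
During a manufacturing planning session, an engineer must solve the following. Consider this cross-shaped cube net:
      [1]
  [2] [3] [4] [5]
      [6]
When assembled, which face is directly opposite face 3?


Net: cross layout. Take square 3 as the base (bottom).
Fold the four squares in the horizontal row up around 3: 2 -> left, 4 -> right, 5 wraps to the top.
Fold 1 and 6 up from 3: 1 -> back, 6 -> front.
Opposite pairs are therefore: (1, 6), (2, 4), (3, 5).
Face 3 is opposite face 5.
face 5


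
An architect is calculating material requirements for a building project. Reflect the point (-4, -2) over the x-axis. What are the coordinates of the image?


Transformation: reflection
Original point: (-4, -2)
Rule for reflection over the x-axis: (x, y) -> (x, -y)
Apply: (-4, -2) -> (-4, 2)
(-4, 2)


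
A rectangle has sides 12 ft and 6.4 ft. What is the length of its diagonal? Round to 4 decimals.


Shape: rectangle (diagonal via Pythagoras)
Sides: 12 ft and 6.4 ft
Formula: d = sqrt(l^2 + w^2)
l^2 = 144, w^2 = 40.96
l^2 + w^2 = 184.96
d = sqrt(184.96)
d = 13.6
13.6 ft


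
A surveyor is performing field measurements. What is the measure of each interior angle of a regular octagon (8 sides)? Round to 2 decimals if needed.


Shape: regular octagon (8 sides)
Formula: interior angle = (n - 2) * 180 / n
(n - 2) = 6
(n - 2) * 180 = 1080
angle = 1080 / 8
angle = 135
135 degrees


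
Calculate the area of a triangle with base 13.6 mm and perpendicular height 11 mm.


Shape: triangle
Base b = 13.6 mm, Height h = 11 mm
Formula: A = (1/2) * b * h
A = 0.5 * 13.6 * 11
A = 0.5 * 149.6
A = 74.8
74.8 mm^2


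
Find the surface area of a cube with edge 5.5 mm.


Shape: cube
Side s = 5.5 mm
A cube has 6 square faces.
Formula: SA = 6 * s^2
s^2 = 30.25
SA = 6 * 30.25
SA = 181.5
181.5 mm^2


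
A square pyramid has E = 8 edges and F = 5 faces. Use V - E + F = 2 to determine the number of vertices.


Polyhedron: square pyramid
Euler's formula for convex polyhedra: V - E + F = 2
Given: E = 8 edges and F = 5 faces
Solve for V:
V = 2 + E - F = 2 + 8 - 5 = 5
5 vertices


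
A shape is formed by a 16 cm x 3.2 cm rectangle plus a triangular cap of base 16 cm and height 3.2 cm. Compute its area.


Composite shape: rectangle + triangle
Rectangle area = 16 * 3.2 = 51.2
Triangle area = 0.5 * 16 * 3.2 = 25.6
Total = 51.2 + 25.6
Total = 76.8
76.8 cm^2


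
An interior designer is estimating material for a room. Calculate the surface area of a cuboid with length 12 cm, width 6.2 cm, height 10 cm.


Shape: rectangular prism
l = 12 cm, w = 6.2 cm, h = 10 cm
Formula: SA = 2(lw + lh + wh)
lw = 74.4, lh = 120, wh = 62
lw + lh + wh = 256.4
SA = 2 * 256.4
SA = 512.8
512.8 cm^2


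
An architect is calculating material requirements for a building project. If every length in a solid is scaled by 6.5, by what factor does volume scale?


Linear scale factor k = 6.5
Rule: under a linear scaling by k, volumes scale by k^3.
k^3 = 6.5 * 6.5 * 6.5
k^3 = 42.25 * 6.5
k^3 = 274.625
Volume scales by a factor of 274.625.
274.625 (dimensionless)


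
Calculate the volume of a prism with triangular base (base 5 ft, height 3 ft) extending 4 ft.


Shape: triangular prism
Triangle base = 5 ft, triangle height = 3 ft, prism length L = 4 ft
Formula: V = (1/2 * b * h_tri) * L
Cross-section area = 0.5 * 5 * 3 = 7.5
V = 7.5 * 4
V = 30
30 ft^3


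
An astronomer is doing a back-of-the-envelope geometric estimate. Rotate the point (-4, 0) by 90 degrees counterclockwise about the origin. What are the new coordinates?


Transformation: rotation about the origin
Original point: (-4, 0)
Rule for 90 deg counterclockwise: (x, y) -> (-y, x)
Apply: (-4, 0) -> (0, -4)
(0, -4)


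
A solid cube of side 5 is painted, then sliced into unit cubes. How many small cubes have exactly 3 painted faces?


Large cube: 5 x 5 x 5, cut into unit cubes.
Cubes with 3 painted faces are at the corners. A cube always has 8 corners.
Count = 8
8 unit cubes


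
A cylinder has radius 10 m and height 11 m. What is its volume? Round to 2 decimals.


Shape: cylinder
Radius r = 10 m, Height h = 11 m
Formula: V = pi * r^2 * h
r^2 = 100
V = pi * 100 * 11
V = 1100 * pi
V = 3455.75
3455.75 m^3


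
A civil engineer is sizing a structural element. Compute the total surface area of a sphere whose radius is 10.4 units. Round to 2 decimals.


Shape: sphere
Radius r = 10.4 units
Formula: SA = 4 * pi * r^2
r^2 = 108.16
SA = 4 * pi * 108.16
SA = 432.64 * pi
SA = 1359.18
1359.18 units^2


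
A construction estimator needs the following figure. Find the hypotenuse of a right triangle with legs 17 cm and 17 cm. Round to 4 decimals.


Shape: right triangle
Legs a = 17 cm, b = 17 cm
Formula: c = sqrt(a^2 + b^2)
a^2 = 289, b^2 = 289
a^2 + b^2 = 578
c = sqrt(578)
c = 24.0416
24.0416 cm


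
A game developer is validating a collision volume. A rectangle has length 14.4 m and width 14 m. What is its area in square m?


Shape: rectangle
Length l = 14.4 m, Width w = 14 m
Formula: A = l * w
A = 14.4 * 14
A = 201.6
201.6 m^2


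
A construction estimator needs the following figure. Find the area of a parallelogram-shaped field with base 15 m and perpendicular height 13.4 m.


Shape: parallelogram
Base b = 15 m, Height h = 13.4 m
Formula: A = b * h
A = 15 * 13.4
A = 201
201 m^2


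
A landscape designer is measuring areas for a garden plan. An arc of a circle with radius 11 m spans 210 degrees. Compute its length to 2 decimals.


Shape: circular arc
Radius r = 11 m, Angle = 210 degrees
Formula: L = (angle/360) * 2 * pi * r
2 * pi * r = 22 * pi
L = (210/360) * 22 * pi
L = 12.833333 * pi
L = 40.32
40.32 m


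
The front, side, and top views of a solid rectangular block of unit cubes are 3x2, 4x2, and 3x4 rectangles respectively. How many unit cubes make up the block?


Orthographic views of a solid rectangular block:
Front view 3 x 2 -> length = 3, height = 2
Side view 4 x 2 -> width = 4, height = 2 (consistent)
Top view 3 x 4 -> confirms length = 3, width = 4
The block is 3 x 4 x 2.
Total unit cubes = 3 * 4 * 2 = 24
24 unit cubes


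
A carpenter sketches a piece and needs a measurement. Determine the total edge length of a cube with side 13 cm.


Shape: cube
Side s = 13 cm
A cube has 12 edges, all equal.
Formula: total edge length = 12 * s
Total = 12 * 13
Total = 156
156 cm


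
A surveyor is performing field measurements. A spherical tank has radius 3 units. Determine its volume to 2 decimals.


Shape: sphere
Radius r = 3 units
Formula: V = (4/3) * pi * r^3
r^3 = 27
(4/3) * 27 = 36
V = 36 * pi
V = 113.1
113.1 units^3


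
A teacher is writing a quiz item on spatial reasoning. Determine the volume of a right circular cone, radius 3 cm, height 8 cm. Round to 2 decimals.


Shape: cone
Radius r = 3 cm, Height h = 8 cm
Formula: V = (1/3) * pi * r^2 * h
r^2 = 9
pi * r^2 * h = pi * 9 * 8 = 72 * pi
V = 72 * pi / 3
V = 75.4
75.4 cm^3


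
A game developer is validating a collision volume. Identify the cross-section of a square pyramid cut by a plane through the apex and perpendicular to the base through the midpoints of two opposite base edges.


Solid: square pyramid
Cutting plane: through the apex and perpendicular to the base through the midpoints of two opposite base edges
Visualize the intersection of the plane with the solid's surface.
The boundary of the cut region is a isosceles triangle.
isosceles triangle


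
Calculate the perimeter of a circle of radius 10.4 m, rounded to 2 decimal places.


Shape: circle
Radius r = 10.4 m
Formula: C = 2 * pi * r
C = 2 * pi * 10.4
C = 20.8 * pi
C = 65.35
65.35 m


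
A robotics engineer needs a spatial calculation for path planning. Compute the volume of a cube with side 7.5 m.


Shape: cube
Side s = 7.5 m
Formula: V = s^3
V = 7.5 * 7.5 * 7.5
V = 56.25 * 7.5
V = 421.875
421.875 m^3


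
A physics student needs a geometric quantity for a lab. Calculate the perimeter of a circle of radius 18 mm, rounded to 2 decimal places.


Shape: circle
Radius r = 18 mm
Formula: C = 2 * pi * r
C = 2 * pi * 18
C = 36 * pi
C = 113.1
113.1 mm


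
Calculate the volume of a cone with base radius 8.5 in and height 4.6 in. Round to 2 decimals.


Shape: cone
Radius r = 8.5 in, Height h = 4.6 in
Formula: V = (1/3) * pi * r^2 * h
r^2 = 72.25
pi * r^2 * h = pi * 72.25 * 4.6 = 332.35 * pi
V = 332.35 * pi / 3
V = 348.04
348.04 in^3


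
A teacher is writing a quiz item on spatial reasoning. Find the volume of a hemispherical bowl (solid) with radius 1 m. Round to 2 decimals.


Shape: hemisphere (half of a sphere)
Radius r = 1 m
Formula: V = (1/2) * (4/3) * pi * r^3 = (2/3) * pi * r^3
r^3 = 1
(2/3) * 1 = 0.666667
V = 0.666667 * pi
V = 2.09
2.09 m^3


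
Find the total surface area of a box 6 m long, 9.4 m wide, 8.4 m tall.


Shape: rectangular prism
l = 6 m, w = 9.4 m, h = 8.4 m
Formula: SA = 2(lw + lh + wh)
lw = 56.4, lh = 50.4, wh = 78.96
lw + lh + wh = 185.76
SA = 2 * 185.76
SA = 371.52
371.52 m^2


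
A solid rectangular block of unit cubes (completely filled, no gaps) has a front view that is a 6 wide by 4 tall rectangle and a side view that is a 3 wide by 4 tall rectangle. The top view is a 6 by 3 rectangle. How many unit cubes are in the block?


Orthographic views of a solid rectangular block:
Front view 6 x 4 -> length = 6, height = 4
Side view 3 x 4 -> width = 3, height = 4 (consistent)
Top view 6 x 3 -> confirms length = 6, width = 3
The block is 6 x 3 x 4.
Total unit cubes = 6 * 3 * 4 = 72
72 unit cubes


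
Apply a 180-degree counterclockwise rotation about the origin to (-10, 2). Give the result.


Transformation: rotation about the origin
Original point: (-10, 2)
Rule for 180 deg: (x, y) -> (-x, -y)
Apply: (-10, 2) -> (10, -2)
(10, -2)


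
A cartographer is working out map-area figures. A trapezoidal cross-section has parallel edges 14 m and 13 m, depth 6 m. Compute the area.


Shape: trapezoid
Parallel sides a = 14 m, b = 13 m; Height h = 6 m
Formula: A = (a + b) * h / 2
a + b = 14 + 13 = 27
A = 27 * 6 / 2
A = 162 / 2
A = 81
81 m^2


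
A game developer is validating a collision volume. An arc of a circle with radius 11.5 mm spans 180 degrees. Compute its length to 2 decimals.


Shape: circular arc
Radius r = 11.5 mm, Angle = 180 degrees
Formula: L = (angle/360) * 2 * pi * r
2 * pi * r = 23 * pi
L = (180/360) * 23 * pi
L = 11.5 * pi
L = 36.13
36.13 mm


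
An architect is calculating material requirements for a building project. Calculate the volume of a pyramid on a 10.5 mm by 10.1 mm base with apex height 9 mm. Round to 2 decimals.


Shape: rectangular pyramid
Base: 10.5 mm x 10.1 mm, Height h = 9 mm
Formula: V = (1/3) * base_area * h
base_area = 10.5 * 10.1 = 106.05
base_area * h = 106.05 * 9 = 954.45
V = 954.45 / 3
V = 318.15
318.15 mm^3


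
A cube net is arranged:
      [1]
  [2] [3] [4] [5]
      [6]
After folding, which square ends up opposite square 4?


Net: cross layout. Take square 3 as the base (bottom).
Fold the four squares in the horizontal row up around 3: 2 -> left, 4 -> right, 5 wraps to the top.
Fold 1 and 6 up from 3: 1 -> back, 6 -> front.
Opposite pairs are therefore: (1, 6), (2, 4), (3, 5).
Face 4 is opposite face 2.
face 2


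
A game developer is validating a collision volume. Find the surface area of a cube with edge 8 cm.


Shape: cube
Side s = 8 cm
A cube has 6 square faces.
Formula: SA = 6 * s^2
s^2 = 64
SA = 6 * 64
SA = 384
384 cm^2


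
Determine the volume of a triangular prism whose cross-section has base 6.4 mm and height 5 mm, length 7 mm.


Shape: triangular prism
Triangle base = 6.4 mm, triangle height = 5 mm, prism length L = 7 mm
Formula: V = (1/2 * b * h_tri) * L
Cross-section area = 0.5 * 6.4 * 5 = 16
V = 16 * 7
V = 112
112 mm^3


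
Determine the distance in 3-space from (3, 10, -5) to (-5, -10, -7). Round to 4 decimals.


3D distance between two points
P1 = (3, 10, -5), P2 = (-5, -10, -7)
Formula: d = sqrt((x2-x1)^2 + (y2-y1)^2 + (z2-z1)^2)
dx = -5 - 3 = -8
dy = -10 - 10 = -20
dz = -7 - -5 = -2
dx^2 + dy^2 + dz^2 = 64 + 400 + 4 = 468
d = sqrt(468)
d = 21.6333
21.6333 units


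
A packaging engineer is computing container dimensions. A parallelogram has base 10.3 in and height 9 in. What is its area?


Shape: parallelogram
Base b = 10.3 in, Height h = 9 in
Formula: A = b * h
A = 10.3 * 9
A = 92.7
92.7 in^2


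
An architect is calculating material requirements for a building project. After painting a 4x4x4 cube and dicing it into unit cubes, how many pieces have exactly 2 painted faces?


Large cube: 4 x 4 x 4, cut into unit cubes.
n = 4, so n - 2 = 2
Cubes with 2 painted faces lie along the edges, excluding corners.
A cube has 12 edges; each contributes (n - 2) = 2 such cubes.
Count = 12 * 2 = 24
24 unit cubes


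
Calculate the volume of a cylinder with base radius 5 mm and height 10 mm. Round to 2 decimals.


Shape: cylinder
Radius r = 5 mm, Height h = 10 mm
Formula: V = pi * r^2 * h
r^2 = 25
V = pi * 25 * 10
V = 250 * pi
V = 785.4
785.4 mm^3


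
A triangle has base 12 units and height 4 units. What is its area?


Shape: triangle
Base b = 12 units, Height h = 4 units
Formula: A = (1/2) * b * h
A = 0.5 * 12 * 4
A = 0.5 * 48
A = 24
24 units^2


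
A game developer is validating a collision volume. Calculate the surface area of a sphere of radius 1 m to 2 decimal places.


Shape: sphere
Radius r = 1 m
Formula: SA = 4 * pi * r^2
r^2 = 1
SA = 4 * pi * 1
SA = 4 * pi
SA = 12.57
12.57 m^2


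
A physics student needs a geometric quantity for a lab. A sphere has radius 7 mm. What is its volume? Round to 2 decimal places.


Shape: sphere
Radius r = 7 mm
Formula: V = (4/3) * pi * r^3
r^3 = 343
(4/3) * 343 = 457.333333
V = 457.333333 * pi
V = 1436.76
1436.76 mm^3


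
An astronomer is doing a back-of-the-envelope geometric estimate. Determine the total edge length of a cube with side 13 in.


Shape: cube
Side s = 13 in
A cube has 12 edges, all equal.
Formula: total edge length = 12 * s
Total = 12 * 13
Total = 156
156 in


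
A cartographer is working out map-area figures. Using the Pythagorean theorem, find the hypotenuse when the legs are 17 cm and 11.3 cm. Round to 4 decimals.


Shape: right triangle
Legs a = 17 cm, b = 11.3 cm
Formula: c = sqrt(a^2 + b^2)
a^2 = 289, b^2 = 127.69
a^2 + b^2 = 416.69
c = sqrt(416.69)
c = 20.413
20.413 cm


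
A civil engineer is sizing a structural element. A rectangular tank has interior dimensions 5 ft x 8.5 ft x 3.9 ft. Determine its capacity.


Shape: rectangular prism
l = 5 ft, w = 8.5 ft, h = 3.9 ft
Formula: V = l * w * h
V = 5 * 8.5 * 3.9
V = 42.5 * 3.9
V = 165.75
165.75 ft^3


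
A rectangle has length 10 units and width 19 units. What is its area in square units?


Shape: rectangle
Length l = 10 units, Width w = 19 units
Formula: A = l * w
A = 10 * 19
A = 190
190 units^2


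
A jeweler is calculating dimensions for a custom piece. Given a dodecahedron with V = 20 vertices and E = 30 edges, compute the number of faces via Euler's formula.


Polyhedron: dodecahedron
Euler's formula for convex polyhedra: V - E + F = 2
Given: V = 20 vertices and E = 30 edges
Solve for F:
F = 2 + E - V = 2 + 30 - 20 = 12
12 faces


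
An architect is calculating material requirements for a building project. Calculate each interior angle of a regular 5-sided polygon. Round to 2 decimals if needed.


Shape: regular pentagon (5 sides)
Formula: interior angle = (n - 2) * 180 / n
(n - 2) = 3
(n - 2) * 180 = 540
angle = 540 / 5
angle = 108
108 degrees


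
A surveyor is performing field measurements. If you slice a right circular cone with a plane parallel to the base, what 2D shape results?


Solid: right circular cone
Cutting plane: parallel to the base
Visualize the intersection of the plane with the solid's surface.
The boundary of the cut region is a circle.
circle


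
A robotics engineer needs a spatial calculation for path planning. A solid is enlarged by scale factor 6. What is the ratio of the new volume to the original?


Linear scale factor k = 6
Rule: under a linear scaling by k, volumes scale by k^3.
k^3 = 6 * 6 * 6
k^3 = 36 * 6
k^3 = 216
Volume scales by a factor of 216.
216 (dimensionless)


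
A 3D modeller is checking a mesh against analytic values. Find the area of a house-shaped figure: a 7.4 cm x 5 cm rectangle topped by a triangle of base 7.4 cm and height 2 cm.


Composite shape: rectangle + triangle
Rectangle area = 7.4 * 5 = 37
Triangle area = 0.5 * 7.4 * 2 = 7.4
Total = 37 + 7.4
Total = 44.4
44.4 cm^2


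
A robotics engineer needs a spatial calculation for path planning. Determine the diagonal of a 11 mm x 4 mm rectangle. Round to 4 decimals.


Shape: rectangle (diagonal via Pythagoras)
Sides: 11 mm and 4 mm
Formula: d = sqrt(l^2 + w^2)
l^2 = 121, w^2 = 16
l^2 + w^2 = 137
d = sqrt(137)
d = 11.7047
11.7047 mm


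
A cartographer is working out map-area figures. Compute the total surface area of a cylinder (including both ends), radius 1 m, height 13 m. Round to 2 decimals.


Shape: closed cylinder
Radius r = 1 m, Height h = 13 m
Formula: SA = 2*pi*r^2 + 2*pi*r*h = 2*pi*r*(r + h)
r + h = 14
2 * r * (r + h) = 2 * 1 * 14 = 28
SA = 28 * pi
SA = 87.96
87.96 m^2


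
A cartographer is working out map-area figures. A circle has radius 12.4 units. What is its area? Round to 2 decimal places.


Shape: circle
Radius r = 12.4 units
Formula: A = pi * r^2
r^2 = 12.4^2 = 153.76
A = pi * 153.76
A = 483.05
483.05 units^2


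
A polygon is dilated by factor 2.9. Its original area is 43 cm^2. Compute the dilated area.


Linear scale factor k = 2.9
Original area = 43 cm^2
Rule: under a linear scaling by k, areas scale by k^2.
k^2 = 2.9^2 = 8.41
New area = 43 * 8.41
New area = 361.63
361.63 cm^2


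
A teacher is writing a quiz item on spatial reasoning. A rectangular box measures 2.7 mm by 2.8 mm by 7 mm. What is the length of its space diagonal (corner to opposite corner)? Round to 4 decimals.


Shape: rectangular box (space diagonal)
l = 2.7 mm, w = 2.8 mm, h = 7 mm
Visualize: the diagonal of the base, then a right triangle with that diagonal and the height.
Formula: d = sqrt(l^2 + w^2 + h^2)
l^2 + w^2 + h^2 = 7.29 + 7.84 + 49 = 64.13
d = sqrt(64.13)
d = 8.0081
8.0081 mm


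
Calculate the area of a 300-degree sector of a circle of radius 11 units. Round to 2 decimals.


Shape: circular sector
Radius r = 11 units, Angle = 300 degrees
Formula: A = (angle/360) * pi * r^2
r^2 = 121
Fraction of circle = 300/360
A = (300/360) * pi * 121
A = 100.833333 * pi
A = 316.78
316.78 units^2


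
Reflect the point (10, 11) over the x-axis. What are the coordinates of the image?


Transformation: reflection
Original point: (10, 11)
Rule for reflection over the x-axis: (x, y) -> (x, -y)
Apply: (10, 11) -> (10, -11)
(10, -11)


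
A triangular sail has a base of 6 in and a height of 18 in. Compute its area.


Shape: triangle
Base b = 6 in, Height h = 18 in
Formula: A = (1/2) * b * h
A = 0.5 * 6 * 18
A = 0.5 * 108
A = 54
54 in^2


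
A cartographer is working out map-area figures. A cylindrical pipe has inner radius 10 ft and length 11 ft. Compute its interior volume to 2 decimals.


Shape: cylinder
Radius r = 10 ft, Height h = 11 ft
Formula: V = pi * r^2 * h
r^2 = 100
V = pi * 100 * 11
V = 1100 * pi
V = 3455.75
3455.75 ft^3


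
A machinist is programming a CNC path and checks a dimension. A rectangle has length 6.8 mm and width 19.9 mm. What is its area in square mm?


Shape: rectangle
Length l = 6.8 mm, Width w = 19.9 mm
Formula: A = l * w
A = 6.8 * 19.9
A = 135.32
135.32 mm^2


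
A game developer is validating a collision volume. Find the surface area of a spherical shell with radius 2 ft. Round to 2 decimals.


Shape: sphere
Radius r = 2 ft
Formula: SA = 4 * pi * r^2
r^2 = 4
SA = 4 * pi * 4
SA = 16 * pi
SA = 50.27
50.27 ft^2


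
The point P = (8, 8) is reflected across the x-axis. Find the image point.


Transformation: reflection
Original point: (8, 8)
Rule for reflection over the x-axis: (x, y) -> (x, -y)
Apply: (8, 8) -> (8, -8)
(8, -8)


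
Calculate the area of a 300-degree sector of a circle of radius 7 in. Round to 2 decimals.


Shape: circular sector
Radius r = 7 in, Angle = 300 degrees
Formula: A = (angle/360) * pi * r^2
r^2 = 49
Fraction of circle = 300/360
A = (300/360) * pi * 49
A = 40.833333 * pi
A = 128.28
128.28 in^2


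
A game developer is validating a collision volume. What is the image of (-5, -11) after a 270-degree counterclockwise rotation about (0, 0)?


Transformation: rotation about the origin
Original point: (-5, -11)
Rule for 270 deg counterclockwise: (x, y) -> (y, -x)
Apply: (-5, -11) -> (-11, 5)
(-11, 5)


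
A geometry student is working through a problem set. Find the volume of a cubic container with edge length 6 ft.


Shape: cube
Side s = 6 ft
Formula: V = s^3
V = 6 * 6 * 6
V = 36 * 6
V = 216
216 ft^3


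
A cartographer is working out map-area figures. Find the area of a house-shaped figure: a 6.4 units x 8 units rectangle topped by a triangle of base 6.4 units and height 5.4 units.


Composite shape: rectangle + triangle
Rectangle area = 6.4 * 8 = 51.2
Triangle area = 0.5 * 6.4 * 5.4 = 17.28
Total = 51.2 + 17.28
Total = 68.48
68.48 units^2


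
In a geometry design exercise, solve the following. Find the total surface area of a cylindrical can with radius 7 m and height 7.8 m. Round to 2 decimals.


Shape: closed cylinder
Radius r = 7 m, Height h = 7.8 m
Formula: SA = 2*pi*r^2 + 2*pi*r*h = 2*pi*r*(r + h)
r + h = 14.8
2 * r * (r + h) = 2 * 7 * 14.8 = 207.2
SA = 207.2 * pi
SA = 650.94
650.94 m^2


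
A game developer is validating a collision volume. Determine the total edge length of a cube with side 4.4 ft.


Shape: cube
Side s = 4.4 ft
A cube has 12 edges, all equal.
Formula: total edge length = 12 * s
Total = 12 * 4.4
Total = 52.8
52.8 ft


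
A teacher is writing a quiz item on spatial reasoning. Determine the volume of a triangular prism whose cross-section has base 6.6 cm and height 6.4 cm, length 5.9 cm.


Shape: triangular prism
Triangle base = 6.6 cm, triangle height = 6.4 cm, prism length L = 5.9 cm
Formula: V = (1/2 * b * h_tri) * L
Cross-section area = 0.5 * 6.6 * 6.4 = 21.12
V = 21.12 * 5.9
V = 124.608
124.608 cm^3


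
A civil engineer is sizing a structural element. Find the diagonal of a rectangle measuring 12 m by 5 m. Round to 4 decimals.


Shape: rectangle (diagonal via Pythagoras)
Sides: 12 m and 5 m
Formula: d = sqrt(l^2 + w^2)
l^2 = 144, w^2 = 25
l^2 + w^2 = 169
d = sqrt(169)
d = 13.0
13 m


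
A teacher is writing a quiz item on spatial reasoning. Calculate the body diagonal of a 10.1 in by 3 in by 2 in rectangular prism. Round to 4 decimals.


Shape: rectangular box (space diagonal)
l = 10.1 in, w = 3 in, h = 2 in
Visualize: the diagonal of the base, then a right triangle with that diagonal and the height.
Formula: d = sqrt(l^2 + w^2 + h^2)
l^2 + w^2 + h^2 = 102.01 + 9 + 4 = 115.01
d = sqrt(115.01)
d = 10.7243
10.7243 in


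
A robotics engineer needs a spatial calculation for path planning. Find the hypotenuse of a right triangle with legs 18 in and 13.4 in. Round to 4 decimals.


Shape: right triangle
Legs a = 18 in, b = 13.4 in
Formula: c = sqrt(a^2 + b^2)
a^2 = 324, b^2 = 179.56
a^2 + b^2 = 503.56
c = sqrt(503.56)
c = 22.4401
22.4401 in


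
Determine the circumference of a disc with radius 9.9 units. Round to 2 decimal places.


Shape: circle
Radius r = 9.9 units
Formula: C = 2 * pi * r
C = 2 * pi * 9.9
C = 19.8 * pi
C = 62.2
62.2 units


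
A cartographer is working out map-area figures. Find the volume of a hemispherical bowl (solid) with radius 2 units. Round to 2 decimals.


Shape: hemisphere (half of a sphere)
Radius r = 2 units
Formula: V = (1/2) * (4/3) * pi * r^3 = (2/3) * pi * r^3
r^3 = 8
(2/3) * 8 = 5.333333
V = 5.333333 * pi
V = 16.76
16.76 units^3


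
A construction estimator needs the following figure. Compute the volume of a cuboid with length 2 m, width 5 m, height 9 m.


Shape: rectangular prism
l = 2 m, w = 5 m, h = 9 m
Formula: V = l * w * h
V = 2 * 5 * 9
V = 10 * 9
V = 90
90 m^3


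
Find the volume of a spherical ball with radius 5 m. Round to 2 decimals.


Shape: sphere
Radius r = 5 m
Formula: V = (4/3) * pi * r^3
r^3 = 125
(4/3) * 125 = 166.666667
V = 166.666667 * pi
V = 523.6
523.6 m^3


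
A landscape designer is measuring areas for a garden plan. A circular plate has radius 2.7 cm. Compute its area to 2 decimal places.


Shape: circle
Radius r = 2.7 cm
Formula: A = pi * r^2
r^2 = 2.7^2 = 7.29
A = pi * 7.29
A = 22.9
22.9 cm^2


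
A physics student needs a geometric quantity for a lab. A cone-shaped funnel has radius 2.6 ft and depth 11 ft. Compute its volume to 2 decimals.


Shape: cone
Radius r = 2.6 ft, Height h = 11 ft
Formula: V = (1/3) * pi * r^2 * h
r^2 = 6.76
pi * r^2 * h = pi * 6.76 * 11 = 74.36 * pi
V = 74.36 * pi / 3
V = 77.87
77.87 ft^3


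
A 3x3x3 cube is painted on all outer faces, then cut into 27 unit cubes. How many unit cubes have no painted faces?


Large cube: 3 x 3 x 3, cut into unit cubes.
n = 3, so n - 2 = 1
Unpainted cubes form the interior (n - 2)^3 block.
(n - 2)^3 = 1^3 = 1
1 unit cubes


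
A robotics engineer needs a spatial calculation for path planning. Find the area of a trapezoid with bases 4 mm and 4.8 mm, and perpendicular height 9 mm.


Shape: trapezoid
Parallel sides a = 4 mm, b = 4.8 mm; Height h = 9 mm
Formula: A = (a + b) * h / 2
a + b = 4 + 4.8 = 8.8
A = 8.8 * 9 / 2
A = 79.2 / 2
A = 39.6
39.6 mm^2


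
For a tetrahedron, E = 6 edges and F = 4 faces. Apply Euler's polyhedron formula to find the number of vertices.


Polyhedron: tetrahedron
Euler's formula for convex polyhedra: V - E + F = 2
Given: E = 6 edges and F = 4 faces
Solve for V:
V = 2 + E - F = 2 + 6 - 4 = 4
4 vertices


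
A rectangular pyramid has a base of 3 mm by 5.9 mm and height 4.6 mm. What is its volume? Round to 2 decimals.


Shape: rectangular pyramid
Base: 3 mm x 5.9 mm, Height h = 4.6 mm
Formula: V = (1/3) * base_area * h
base_area = 3 * 5.9 = 17.7
base_area * h = 17.7 * 4.6 = 81.42
V = 81.42 / 3
V = 27.14
27.14 mm^3


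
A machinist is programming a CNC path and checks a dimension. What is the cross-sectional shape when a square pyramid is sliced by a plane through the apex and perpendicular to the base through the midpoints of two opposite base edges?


Solid: square pyramid
Cutting plane: through the apex and perpendicular to the base through the midpoints of two opposite base edges
Visualize the intersection of the plane with the solid's surface.
The boundary of the cut region is a isosceles triangle.
isosceles triangle


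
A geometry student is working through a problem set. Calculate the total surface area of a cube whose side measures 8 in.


Shape: cube
Side s = 8 in
A cube has 6 square faces.
Formula: SA = 6 * s^2
s^2 = 64
SA = 6 * 64
SA = 384
384 in^2


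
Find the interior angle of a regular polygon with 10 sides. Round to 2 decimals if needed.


Shape: regular decagon (10 sides)
Formula: interior angle = (n - 2) * 180 / n
(n - 2) = 8
(n - 2) * 180 = 1440
angle = 1440 / 10
angle = 144
144 degrees


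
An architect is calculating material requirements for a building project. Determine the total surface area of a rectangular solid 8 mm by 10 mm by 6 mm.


Shape: rectangular prism
l = 8 mm, w = 10 mm, h = 6 mm
Formula: SA = 2(lw + lh + wh)
lw = 80, lh = 48, wh = 60
lw + lh + wh = 188
SA = 2 * 188
SA = 376
376 mm^2


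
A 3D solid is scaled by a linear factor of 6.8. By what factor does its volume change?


Linear scale factor k = 6.8
Rule: under a linear scaling by k, volumes scale by k^3.
k^3 = 6.8 * 6.8 * 6.8
k^3 = 46.24 * 6.8
k^3 = 314.432
Volume scales by a factor of 314.432.
314.432 (dimensionless)


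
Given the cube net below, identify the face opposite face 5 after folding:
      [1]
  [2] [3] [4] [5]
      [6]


Net: cross layout. Take square 3 as the base (bottom).
Fold the four squares in the horizontal row up around 3: 2 -> left, 4 -> right, 5 wraps to the top.
Fold 1 and 6 up from 3: 1 -> back, 6 -> front.
Opposite pairs are therefore: (1, 6), (2, 4), (3, 5).
Face 5 is opposite face 3.
face 3


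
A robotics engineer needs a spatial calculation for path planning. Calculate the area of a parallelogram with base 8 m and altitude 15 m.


Shape: parallelogram
Base b = 8 m, Height h = 15 m
Formula: A = b * h
A = 8 * 15
A = 120
120 m^2


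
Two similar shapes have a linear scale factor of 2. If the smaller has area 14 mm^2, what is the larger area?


Linear scale factor k = 2
Original area = 14 mm^2
Rule: under a linear scaling by k, areas scale by k^2.
k^2 = 2^2 = 4
New area = 14 * 4
New area = 56
56 mm^2


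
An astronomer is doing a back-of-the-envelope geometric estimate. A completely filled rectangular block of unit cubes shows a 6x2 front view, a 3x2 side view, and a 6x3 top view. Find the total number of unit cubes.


Orthographic views of a solid rectangular block:
Front view 6 x 2 -> length = 6, height = 2
Side view 3 x 2 -> width = 3, height = 2 (consistent)
Top view 6 x 3 -> confirms length = 6, width = 3
The block is 6 x 3 x 2.
Total unit cubes = 6 * 3 * 2 = 36
36 unit cubes


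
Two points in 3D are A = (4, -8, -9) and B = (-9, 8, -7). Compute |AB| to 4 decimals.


3D distance between two points
P1 = (4, -8, -9), P2 = (-9, 8, -7)
Formula: d = sqrt((x2-x1)^2 + (y2-y1)^2 + (z2-z1)^2)
dx = -9 - 4 = -13
dy = 8 - -8 = 16
dz = -7 - -9 = 2
dx^2 + dy^2 + dz^2 = 169 + 256 + 4 = 429
d = sqrt(429)
d = 20.7123
20.7123 units


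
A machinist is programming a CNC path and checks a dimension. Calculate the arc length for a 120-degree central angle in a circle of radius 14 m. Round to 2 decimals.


Shape: circular arc
Radius r = 14 m, Angle = 120 degrees
Formula: L = (angle/360) * 2 * pi * r
2 * pi * r = 28 * pi
L = (120/360) * 28 * pi
L = 9.333333 * pi
L = 29.32
29.32 m


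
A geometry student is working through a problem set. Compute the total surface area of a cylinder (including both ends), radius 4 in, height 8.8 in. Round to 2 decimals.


Shape: closed cylinder
Radius r = 4 in, Height h = 8.8 in
Formula: SA = 2*pi*r^2 + 2*pi*r*h = 2*pi*r*(r + h)
r + h = 12.8
2 * r * (r + h) = 2 * 4 * 12.8 = 102.4
SA = 102.4 * pi
SA = 321.7
321.7 in^2


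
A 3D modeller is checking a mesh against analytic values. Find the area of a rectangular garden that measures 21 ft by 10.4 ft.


Shape: rectangle
Length l = 21 ft, Width w = 10.4 ft
Formula: A = l * w
A = 21 * 10.4
A = 218.4
218.4 ft^2


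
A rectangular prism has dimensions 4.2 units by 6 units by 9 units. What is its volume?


Shape: rectangular prism
l = 4.2 units, w = 6 units, h = 9 units
Formula: V = l * w * h
V = 4.2 * 6 * 9
V = 25.2 * 9
V = 226.8
226.8 units^3


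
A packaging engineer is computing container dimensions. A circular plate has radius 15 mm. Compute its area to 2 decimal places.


Shape: circle
Radius r = 15 mm
Formula: A = pi * r^2
r^2 = 15^2 = 225
A = pi * 225
A = 706.86
706.86 mm^2


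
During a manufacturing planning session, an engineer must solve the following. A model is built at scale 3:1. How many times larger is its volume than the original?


Linear scale factor k = 3
Rule: under a linear scaling by k, volumes scale by k^3.
k^3 = 3 * 3 * 3
k^3 = 9 * 3
k^3 = 27
Volume scales by a factor of 27.
27 (dimensionless)


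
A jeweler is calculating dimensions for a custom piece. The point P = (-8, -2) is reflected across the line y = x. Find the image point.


Transformation: reflection
Original point: (-8, -2)
Rule for reflection over y = x: (x, y) -> (y, x)
Apply: (-8, -2) -> (-2, -8)
(-2, -8)
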